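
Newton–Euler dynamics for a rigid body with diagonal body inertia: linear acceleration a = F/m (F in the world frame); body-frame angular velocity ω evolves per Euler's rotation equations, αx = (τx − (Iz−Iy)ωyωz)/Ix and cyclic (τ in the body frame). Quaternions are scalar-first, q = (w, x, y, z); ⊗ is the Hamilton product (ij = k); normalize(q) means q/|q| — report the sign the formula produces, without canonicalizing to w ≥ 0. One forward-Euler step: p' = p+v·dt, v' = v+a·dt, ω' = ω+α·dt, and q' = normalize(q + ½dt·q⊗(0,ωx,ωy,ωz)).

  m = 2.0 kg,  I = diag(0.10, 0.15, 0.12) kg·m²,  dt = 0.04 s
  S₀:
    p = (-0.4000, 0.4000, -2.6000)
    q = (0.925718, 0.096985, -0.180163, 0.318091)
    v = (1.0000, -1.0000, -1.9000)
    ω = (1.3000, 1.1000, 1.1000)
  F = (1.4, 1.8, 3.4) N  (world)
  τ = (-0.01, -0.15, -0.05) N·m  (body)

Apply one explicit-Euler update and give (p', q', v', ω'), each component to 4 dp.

p' = (-0.3600, 0.3600, -2.6760)
q' = (0.9194, 0.1100, -0.1535, 0.3450)
v' = (1.0280, -0.9640, -1.8320)
ω' = (1.3105, 1.0676, 1.0595)

α = I⁻¹(τ − ω×Iω) = (0.2630, -0.8093, -1.0125)
ω' = ω + α·dt = (1.3105, 1.0676, 1.0595)
2q̇ = q⊗(0,ω) = (-0.2778013, 0.6553540, 1.3251246, 1.3591852)
q' = normalize(q + ½dt·q⊗(0,ω)) = (0.9194, 0.1100, -0.1535, 0.3450)
p' = p + v·dt = (-0.3600, 0.3600, -2.6760)
v + (F/m)dt = (1.0280, -0.9640, -1.8320)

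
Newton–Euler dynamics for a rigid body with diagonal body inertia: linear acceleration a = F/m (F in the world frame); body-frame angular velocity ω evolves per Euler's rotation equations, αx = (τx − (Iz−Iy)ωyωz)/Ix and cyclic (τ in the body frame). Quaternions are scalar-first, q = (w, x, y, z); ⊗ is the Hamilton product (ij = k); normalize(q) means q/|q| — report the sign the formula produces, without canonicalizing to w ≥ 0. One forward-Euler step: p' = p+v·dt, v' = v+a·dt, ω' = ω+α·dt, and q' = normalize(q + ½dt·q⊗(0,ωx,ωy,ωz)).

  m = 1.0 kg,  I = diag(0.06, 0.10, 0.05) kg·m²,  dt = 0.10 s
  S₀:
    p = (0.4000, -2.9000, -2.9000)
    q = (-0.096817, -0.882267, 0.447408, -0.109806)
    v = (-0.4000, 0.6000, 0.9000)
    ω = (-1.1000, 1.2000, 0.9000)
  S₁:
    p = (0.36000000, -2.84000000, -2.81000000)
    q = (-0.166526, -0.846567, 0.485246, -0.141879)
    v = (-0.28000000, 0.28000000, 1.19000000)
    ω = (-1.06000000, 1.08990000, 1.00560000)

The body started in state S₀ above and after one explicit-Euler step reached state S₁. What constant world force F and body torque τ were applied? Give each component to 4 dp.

F = (1.2000, -3.2000, 2.9000)
τ = (-0.0300, -0.1200, 0.0000)

v₁ − v₀ = (0.12000000, -0.32000000, 0.29000000)
m·(v₁−v₀)/dt = (1.2000, -3.2000, 2.9000)
Δω = ω₁−ω₀ = (0.04000000, -0.11010000, 0.10560000)
ω₀×(Iω₀) = (-0.0540, -0.0099, -0.0528)
I·α + gyro = (-0.0300, -0.1200, 0.0000)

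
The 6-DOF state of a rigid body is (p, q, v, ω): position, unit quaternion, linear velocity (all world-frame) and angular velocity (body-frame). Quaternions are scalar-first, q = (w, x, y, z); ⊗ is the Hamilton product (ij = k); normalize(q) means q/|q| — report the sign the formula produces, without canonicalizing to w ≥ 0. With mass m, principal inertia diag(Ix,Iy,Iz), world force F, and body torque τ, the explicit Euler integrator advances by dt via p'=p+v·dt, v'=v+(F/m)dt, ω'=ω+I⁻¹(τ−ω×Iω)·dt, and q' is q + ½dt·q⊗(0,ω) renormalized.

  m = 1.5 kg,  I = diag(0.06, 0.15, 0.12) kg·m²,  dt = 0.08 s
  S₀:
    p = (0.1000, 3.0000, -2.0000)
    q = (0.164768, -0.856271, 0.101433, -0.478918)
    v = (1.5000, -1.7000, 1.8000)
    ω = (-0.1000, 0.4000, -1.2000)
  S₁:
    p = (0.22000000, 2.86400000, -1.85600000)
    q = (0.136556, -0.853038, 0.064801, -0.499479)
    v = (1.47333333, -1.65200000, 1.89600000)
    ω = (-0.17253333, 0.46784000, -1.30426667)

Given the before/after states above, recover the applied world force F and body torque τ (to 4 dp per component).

F = (-0.5000, 0.9000, 1.8000)
τ = (-0.0400, 0.1200, -0.1600)

velocity change Δv = (-0.02666667, 0.04800000, 0.09600000)
F = m·Δv/dt = (-0.5000, 0.9000, 1.8000)
rate change Δω = (-0.07253333, 0.06784000, -0.10426667)
ω₀×(Iω₀) = (0.0144, -0.0072, -0.0036)
I·α + gyro = (-0.0400, 0.1200, -0.1600)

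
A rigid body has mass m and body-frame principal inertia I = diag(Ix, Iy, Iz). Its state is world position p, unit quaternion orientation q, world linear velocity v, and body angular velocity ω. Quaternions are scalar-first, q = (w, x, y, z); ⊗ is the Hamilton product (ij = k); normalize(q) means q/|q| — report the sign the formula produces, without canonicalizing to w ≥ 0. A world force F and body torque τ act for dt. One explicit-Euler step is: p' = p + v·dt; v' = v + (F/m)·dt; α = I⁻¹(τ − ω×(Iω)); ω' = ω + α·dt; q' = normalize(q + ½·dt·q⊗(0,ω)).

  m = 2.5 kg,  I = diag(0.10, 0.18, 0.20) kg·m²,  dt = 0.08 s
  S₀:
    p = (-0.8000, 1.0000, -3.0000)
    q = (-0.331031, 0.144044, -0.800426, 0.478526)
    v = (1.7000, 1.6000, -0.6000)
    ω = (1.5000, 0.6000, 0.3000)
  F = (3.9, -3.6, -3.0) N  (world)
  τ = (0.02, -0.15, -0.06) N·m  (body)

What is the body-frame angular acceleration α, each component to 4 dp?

α = (0.1640, -0.5833, -0.6600)

gyro term ω×Iω = (0.0036, -0.0450, 0.0720)
angular accel α = (0.1640, -0.5833, -0.6600)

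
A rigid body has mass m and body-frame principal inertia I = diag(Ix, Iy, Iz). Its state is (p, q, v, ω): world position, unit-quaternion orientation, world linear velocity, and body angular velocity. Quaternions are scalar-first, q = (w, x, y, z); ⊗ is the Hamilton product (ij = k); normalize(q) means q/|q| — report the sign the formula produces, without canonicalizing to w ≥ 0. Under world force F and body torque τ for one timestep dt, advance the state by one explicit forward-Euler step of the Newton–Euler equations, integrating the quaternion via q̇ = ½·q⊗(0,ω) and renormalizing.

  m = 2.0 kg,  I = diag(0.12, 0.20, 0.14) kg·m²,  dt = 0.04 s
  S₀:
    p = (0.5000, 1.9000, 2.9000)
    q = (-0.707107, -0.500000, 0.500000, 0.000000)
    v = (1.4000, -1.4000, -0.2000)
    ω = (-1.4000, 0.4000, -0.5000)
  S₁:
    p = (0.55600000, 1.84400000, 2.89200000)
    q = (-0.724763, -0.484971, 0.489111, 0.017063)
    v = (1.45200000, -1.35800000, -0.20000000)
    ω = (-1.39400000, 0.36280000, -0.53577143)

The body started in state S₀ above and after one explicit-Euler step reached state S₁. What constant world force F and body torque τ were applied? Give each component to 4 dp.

Δω = ω₁−ω₀ = (0.00600000, -0.03720000, -0.03577143)
precession coupling = (0.0120, -0.0140, -0.0448)
τ = I·(Δω/dt) + ω₀×(Iω₀) = (0.0300, -0.2000, -0.1700)
Δv = v₁−v₀ = (0.05200000, 0.04200000, 0.00000000)
m·(v₁−v₀)/dt = (2.6000, 2.1000, 0.0000)

F = (2.6000, 2.1000, 0.0000)
τ = (0.0300, -0.2000, -0.1700)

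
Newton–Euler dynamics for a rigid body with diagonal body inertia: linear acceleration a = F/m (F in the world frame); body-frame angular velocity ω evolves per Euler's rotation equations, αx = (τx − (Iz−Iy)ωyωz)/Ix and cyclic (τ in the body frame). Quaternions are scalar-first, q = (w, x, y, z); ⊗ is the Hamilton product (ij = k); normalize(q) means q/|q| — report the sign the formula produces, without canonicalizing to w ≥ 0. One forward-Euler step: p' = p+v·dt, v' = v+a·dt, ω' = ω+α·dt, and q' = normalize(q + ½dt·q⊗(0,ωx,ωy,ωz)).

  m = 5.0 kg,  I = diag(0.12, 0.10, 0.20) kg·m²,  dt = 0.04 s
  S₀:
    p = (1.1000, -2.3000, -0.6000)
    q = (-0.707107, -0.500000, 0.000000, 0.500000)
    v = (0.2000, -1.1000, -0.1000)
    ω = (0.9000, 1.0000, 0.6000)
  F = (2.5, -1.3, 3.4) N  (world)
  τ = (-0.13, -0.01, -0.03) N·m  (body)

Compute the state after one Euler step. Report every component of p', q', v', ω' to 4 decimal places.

p' = p + v·dt = (1.1080, -2.3440, -0.6040)
v' = v + a·dt = (0.2200, -1.1104, -0.0728)
precession coupling ω×(Iω) = (0.0600, -0.0432, -0.0180)
α = I⁻¹(τ − ω×Iω) = (-1.5833, 0.3320, -0.0600)
ω' = ω + α·dt = (0.8367, 1.0133, 0.5976)
2q̇ = q⊗(0,ω) = (0.1500000, -1.1363963, 0.0428930, -0.9242642)
updated quaternion q' = (-0.7038, -0.5225, 0.0009, 0.4813)

p' = (1.1080, -2.3440, -0.6040)
q' = (-0.7038, -0.5225, 0.0009, 0.4813)
v' = (0.2200, -1.1104, -0.0728)
ω' = (0.8367, 1.0133, 0.5976)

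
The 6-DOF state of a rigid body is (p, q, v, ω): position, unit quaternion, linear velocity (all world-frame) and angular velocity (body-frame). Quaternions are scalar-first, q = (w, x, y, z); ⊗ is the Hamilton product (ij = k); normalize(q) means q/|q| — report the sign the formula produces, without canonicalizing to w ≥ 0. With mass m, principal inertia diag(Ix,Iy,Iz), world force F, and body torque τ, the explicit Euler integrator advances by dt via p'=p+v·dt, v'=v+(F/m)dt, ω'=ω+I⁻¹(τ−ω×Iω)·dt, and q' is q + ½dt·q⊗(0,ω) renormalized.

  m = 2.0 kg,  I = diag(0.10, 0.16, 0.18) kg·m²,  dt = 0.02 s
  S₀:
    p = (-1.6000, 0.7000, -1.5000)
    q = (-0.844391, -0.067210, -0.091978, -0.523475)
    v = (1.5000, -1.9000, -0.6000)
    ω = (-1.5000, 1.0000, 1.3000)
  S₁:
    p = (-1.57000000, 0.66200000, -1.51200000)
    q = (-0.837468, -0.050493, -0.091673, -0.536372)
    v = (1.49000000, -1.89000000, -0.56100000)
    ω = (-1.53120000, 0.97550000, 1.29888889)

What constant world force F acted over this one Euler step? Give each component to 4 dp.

F = (-1.0000, 1.0000, 3.9000)

v₁ − v₀ = (-0.01000000, 0.01000000, 0.03900000)
applied force F = (-1.0000, 1.0000, 3.9000)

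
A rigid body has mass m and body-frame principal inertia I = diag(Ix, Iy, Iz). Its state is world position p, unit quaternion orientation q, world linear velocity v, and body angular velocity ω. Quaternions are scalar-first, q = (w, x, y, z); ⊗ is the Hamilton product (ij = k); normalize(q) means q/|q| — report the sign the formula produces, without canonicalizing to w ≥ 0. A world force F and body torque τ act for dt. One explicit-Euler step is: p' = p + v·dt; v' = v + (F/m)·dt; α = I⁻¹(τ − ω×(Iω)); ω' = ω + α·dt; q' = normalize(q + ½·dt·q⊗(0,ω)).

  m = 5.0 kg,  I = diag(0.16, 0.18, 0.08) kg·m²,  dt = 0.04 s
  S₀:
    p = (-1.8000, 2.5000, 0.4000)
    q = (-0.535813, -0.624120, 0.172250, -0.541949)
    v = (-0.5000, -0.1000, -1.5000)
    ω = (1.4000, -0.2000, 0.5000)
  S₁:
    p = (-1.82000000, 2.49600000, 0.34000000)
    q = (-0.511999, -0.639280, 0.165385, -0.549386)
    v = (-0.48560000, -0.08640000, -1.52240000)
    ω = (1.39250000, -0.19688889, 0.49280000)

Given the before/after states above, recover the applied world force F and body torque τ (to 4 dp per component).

F = (1.8000, 1.7000, -2.8000)
τ = (-0.0200, 0.0700, -0.0200)

ω₁ − ω₀ = (-0.00750000, 0.00311111, -0.00720000)
I·α + gyro = (-0.0200, 0.0700, -0.0200)
v₁ − v₀ = (0.01440000, 0.01360000, -0.02240000)
applied force F = (1.8000, 1.7000, -2.8000)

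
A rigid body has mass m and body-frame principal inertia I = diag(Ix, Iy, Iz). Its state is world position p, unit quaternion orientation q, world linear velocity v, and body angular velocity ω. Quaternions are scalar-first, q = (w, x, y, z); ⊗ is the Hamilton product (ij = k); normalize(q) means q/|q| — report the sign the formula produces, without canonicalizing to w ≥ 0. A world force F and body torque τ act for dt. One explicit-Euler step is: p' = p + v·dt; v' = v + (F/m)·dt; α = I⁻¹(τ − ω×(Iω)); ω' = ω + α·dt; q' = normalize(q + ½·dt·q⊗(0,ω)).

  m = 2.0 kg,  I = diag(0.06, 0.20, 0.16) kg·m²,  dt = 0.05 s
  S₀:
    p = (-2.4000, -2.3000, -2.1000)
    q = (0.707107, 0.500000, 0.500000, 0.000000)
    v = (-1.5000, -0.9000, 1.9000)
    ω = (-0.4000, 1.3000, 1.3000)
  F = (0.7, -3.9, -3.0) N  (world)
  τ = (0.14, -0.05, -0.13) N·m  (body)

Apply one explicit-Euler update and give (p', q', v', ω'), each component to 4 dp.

ω×(Iω) gyroscopic = (-0.0676, 0.0520, -0.0728)
angular accel α = (3.4600, -0.5100, -0.3575)
ω + α·dt = (-0.2270, 1.2745, 1.2821)
Hamilton product q⊗(0,ω) = (-0.4500000, 0.3671572, 0.2692391, 1.7692391)
q' = normalize(q + ½dt·q⊗(0,ω)) = (0.6951, 0.5086, 0.5062, 0.0442)
a = (0.3500, -1.9500, -1.5000)
p' = p + v·dt = (-2.4750, -2.3450, -2.0050)
v' = v + a·dt = (-1.4825, -0.9975, 1.8250)

p' = (-2.4750, -2.3450, -2.0050)
q' = (0.6951, 0.5086, 0.5062, 0.0442)
v' = (-1.4825, -0.9975, 1.8250)
ω' = (-0.2270, 1.2745, 1.2821)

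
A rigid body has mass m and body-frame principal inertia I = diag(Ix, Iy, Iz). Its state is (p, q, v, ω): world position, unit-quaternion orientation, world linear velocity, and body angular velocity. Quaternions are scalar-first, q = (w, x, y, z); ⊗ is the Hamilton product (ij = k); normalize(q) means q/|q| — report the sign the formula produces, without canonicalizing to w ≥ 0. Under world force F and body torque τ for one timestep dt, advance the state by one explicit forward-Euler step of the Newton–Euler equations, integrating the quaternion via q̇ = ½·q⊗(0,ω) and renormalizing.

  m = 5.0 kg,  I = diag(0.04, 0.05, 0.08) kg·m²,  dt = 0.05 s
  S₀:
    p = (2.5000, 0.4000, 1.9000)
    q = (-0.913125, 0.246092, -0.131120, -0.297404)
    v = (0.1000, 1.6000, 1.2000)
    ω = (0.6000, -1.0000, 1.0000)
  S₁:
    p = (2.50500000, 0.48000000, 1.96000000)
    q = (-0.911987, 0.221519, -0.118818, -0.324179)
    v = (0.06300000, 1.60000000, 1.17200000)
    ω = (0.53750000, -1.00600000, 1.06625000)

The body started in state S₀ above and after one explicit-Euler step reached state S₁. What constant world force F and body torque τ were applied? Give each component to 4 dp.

F = (-3.7000, 0.0000, -2.8000)
τ = (-0.0800, -0.0300, 0.1000)

ω₁ − ω₀ = (-0.06250000, -0.00600000, 0.06625000)
ω₀×(Iω₀) = (-0.0300, -0.0240, -0.0060)
I·α + gyro = (-0.0800, -0.0300, 0.1000)
velocity change Δv = (-0.03700000, 0.00000000, -0.02800000)
applied force F = (-3.7000, 0.0000, -2.8000)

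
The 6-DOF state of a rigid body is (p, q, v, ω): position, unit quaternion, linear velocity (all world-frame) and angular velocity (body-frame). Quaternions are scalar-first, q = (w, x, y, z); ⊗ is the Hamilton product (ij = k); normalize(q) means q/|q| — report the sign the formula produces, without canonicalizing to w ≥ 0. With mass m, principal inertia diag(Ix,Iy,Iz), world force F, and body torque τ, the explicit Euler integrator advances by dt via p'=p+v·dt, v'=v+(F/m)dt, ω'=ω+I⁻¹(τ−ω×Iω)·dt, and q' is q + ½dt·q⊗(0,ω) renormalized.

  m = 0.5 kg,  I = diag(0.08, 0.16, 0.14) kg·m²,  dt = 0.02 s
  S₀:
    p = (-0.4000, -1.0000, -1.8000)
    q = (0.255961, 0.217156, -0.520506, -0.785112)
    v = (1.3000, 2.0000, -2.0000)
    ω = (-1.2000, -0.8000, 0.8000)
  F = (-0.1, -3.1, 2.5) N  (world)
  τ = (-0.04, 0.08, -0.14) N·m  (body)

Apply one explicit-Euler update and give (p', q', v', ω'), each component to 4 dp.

p' = (-0.3740, -0.9600, -1.8400)
q' = (0.2606, 0.2036, -0.5148, -0.7909)
v' = (1.2960, 1.8760, -1.9000)
ω' = (-1.2132, -0.7972, 0.7690)

α = I⁻¹(τ − ω×Iω) = (-0.6600, 0.1400, -1.5486)
ω + α·dt = (-1.2132, -0.7972, 0.7690)
Hamilton product q⊗(0,ω) = (0.4722720, -1.3516476, 0.5636408, -0.5935632)
updated quaternion q' = (0.2606, 0.2036, -0.5148, -0.7909)
new position p' = (-0.3740, -0.9600, -1.8400)
v' = v + a·dt = (1.2960, 1.8760, -1.9000)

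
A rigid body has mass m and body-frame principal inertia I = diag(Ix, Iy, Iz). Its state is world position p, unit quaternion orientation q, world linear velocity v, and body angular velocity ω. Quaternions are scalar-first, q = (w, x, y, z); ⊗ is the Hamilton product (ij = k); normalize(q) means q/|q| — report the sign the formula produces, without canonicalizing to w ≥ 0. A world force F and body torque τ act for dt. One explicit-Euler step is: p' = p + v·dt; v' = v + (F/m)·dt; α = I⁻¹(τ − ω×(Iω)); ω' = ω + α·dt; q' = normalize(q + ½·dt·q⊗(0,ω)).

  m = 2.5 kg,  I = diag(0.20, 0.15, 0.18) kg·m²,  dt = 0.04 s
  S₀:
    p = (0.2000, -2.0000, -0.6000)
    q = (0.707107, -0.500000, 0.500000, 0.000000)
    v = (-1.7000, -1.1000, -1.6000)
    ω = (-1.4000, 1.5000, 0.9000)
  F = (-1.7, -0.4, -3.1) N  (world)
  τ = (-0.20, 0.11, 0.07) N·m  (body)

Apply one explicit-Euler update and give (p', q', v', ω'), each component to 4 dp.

p' = (0.1320, -2.0440, -0.6640)
q' = (0.6774, -0.5103, 0.5297, 0.0117)
v' = (-1.7272, -1.1064, -1.6496)
ω' = (-1.4481, 1.5361, 0.8922)

angular accel α = (-1.2025, 0.9013, -0.1944)
new body rate ω' = (-1.4481, 1.5361, 0.8922)
Hamilton product q⊗(0,ω) = (-1.4500000, -0.5399498, 1.5106605, 0.5863963)
q' = normalize(q + ½dt·q⊗(0,ω)) = (0.6774, -0.5103, 0.5297, 0.0117)
a = F/m = (-0.6800, -0.1600, -1.2400)
new position p' = (0.1320, -2.0440, -0.6640)
v + (F/m)dt = (-1.7272, -1.1064, -1.6496)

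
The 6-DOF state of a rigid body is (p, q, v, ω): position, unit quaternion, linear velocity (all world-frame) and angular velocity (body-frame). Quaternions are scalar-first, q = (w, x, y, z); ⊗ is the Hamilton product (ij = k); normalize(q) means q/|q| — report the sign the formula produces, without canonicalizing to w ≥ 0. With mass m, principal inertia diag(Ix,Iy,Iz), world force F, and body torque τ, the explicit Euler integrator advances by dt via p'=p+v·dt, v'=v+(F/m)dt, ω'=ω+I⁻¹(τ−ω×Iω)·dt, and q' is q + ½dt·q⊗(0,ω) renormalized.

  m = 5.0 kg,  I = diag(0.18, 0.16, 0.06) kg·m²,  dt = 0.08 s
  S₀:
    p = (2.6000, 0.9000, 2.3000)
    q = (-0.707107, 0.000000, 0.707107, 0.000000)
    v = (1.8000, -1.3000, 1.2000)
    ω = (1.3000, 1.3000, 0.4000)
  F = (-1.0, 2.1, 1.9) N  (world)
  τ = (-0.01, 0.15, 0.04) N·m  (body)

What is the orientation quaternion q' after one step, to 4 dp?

2q̇ = q⊗(0,ω) = (-0.9192391, -0.6363963, -0.9192391, -1.2020819)
updated quaternion q' = (-0.7418, -0.0254, 0.6684, -0.0479)

q' = (-0.7418, -0.0254, 0.6684, -0.0479)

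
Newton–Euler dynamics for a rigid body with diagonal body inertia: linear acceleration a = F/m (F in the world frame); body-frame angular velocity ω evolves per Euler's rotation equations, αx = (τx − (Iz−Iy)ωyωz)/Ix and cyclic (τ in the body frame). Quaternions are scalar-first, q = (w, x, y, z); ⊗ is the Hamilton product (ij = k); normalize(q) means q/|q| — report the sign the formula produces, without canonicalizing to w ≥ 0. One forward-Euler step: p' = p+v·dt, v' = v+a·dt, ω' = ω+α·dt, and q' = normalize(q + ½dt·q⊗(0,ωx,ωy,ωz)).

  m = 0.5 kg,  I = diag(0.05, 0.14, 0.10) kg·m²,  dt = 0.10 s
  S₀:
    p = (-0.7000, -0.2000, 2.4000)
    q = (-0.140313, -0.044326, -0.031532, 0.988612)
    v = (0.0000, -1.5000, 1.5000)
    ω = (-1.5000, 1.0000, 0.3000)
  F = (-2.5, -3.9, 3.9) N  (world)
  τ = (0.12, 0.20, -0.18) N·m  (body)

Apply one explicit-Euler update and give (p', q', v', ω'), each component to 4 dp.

p' = (-0.7000, -0.3500, 2.5500)
q' = (-0.1562, -0.0834, -0.1116, 0.9779)
v' = (-0.5000, -2.2800, 2.2800)
ω' = (-1.2360, 1.1268, 0.2550)

p + v·dt = (-0.7000, -0.3500, 2.5500)
v + (F/m)dt = (-0.5000, -2.2800, 2.2800)
gyro term ω×Iω = (-0.0120, 0.0225, -0.1350)
(τ − ω×Iω)/I = (2.6400, 1.2679, -0.4500)
ω' = ω + α·dt = (-1.2360, 1.1268, 0.2550)
Hamilton product q⊗(0,ω) = (-0.3315406, -0.7876021, -1.6099332, -0.1337179)
updated quaternion q' = (-0.1562, -0.0834, -0.1116, 0.9779)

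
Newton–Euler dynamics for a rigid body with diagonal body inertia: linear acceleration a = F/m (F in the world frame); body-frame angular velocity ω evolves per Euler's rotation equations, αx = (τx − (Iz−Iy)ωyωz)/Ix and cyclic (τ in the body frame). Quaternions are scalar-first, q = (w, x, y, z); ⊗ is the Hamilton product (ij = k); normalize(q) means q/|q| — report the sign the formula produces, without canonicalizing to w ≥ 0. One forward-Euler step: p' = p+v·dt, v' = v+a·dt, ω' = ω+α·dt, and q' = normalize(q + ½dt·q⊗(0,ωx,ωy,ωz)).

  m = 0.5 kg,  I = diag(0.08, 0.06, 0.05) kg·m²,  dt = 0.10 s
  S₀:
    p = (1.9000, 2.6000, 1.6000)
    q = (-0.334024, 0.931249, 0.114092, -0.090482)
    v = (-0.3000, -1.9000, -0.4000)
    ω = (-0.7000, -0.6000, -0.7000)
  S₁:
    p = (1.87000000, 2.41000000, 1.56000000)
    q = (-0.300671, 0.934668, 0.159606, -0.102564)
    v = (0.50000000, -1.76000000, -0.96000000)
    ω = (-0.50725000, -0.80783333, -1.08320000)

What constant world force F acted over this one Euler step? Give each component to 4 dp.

F = (4.0000, 0.7000, -2.8000)

v₁ − v₀ = (0.80000000, 0.14000000, -0.56000000)
m·(v₁−v₀)/dt = (4.0000, 0.7000, -2.8000)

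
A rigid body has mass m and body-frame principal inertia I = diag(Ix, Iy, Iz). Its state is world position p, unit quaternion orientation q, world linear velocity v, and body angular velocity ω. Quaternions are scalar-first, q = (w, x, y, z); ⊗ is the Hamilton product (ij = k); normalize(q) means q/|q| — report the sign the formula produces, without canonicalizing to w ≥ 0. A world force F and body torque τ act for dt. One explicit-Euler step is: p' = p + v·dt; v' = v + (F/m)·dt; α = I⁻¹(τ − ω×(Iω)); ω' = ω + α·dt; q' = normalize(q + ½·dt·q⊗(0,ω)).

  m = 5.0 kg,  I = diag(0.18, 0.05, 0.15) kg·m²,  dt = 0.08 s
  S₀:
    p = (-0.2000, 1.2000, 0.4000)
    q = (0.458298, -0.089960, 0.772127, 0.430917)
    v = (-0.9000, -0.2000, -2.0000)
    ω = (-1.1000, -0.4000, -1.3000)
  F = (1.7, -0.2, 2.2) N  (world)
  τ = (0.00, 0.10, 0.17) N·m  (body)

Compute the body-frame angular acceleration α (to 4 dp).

α = (-0.2889, 1.1420, 1.5147)

precession coupling ω×(Iω) = (0.0520, 0.0429, -0.0572)
(τ − ω×Iω)/I = (-0.2889, 1.1420, 1.5147)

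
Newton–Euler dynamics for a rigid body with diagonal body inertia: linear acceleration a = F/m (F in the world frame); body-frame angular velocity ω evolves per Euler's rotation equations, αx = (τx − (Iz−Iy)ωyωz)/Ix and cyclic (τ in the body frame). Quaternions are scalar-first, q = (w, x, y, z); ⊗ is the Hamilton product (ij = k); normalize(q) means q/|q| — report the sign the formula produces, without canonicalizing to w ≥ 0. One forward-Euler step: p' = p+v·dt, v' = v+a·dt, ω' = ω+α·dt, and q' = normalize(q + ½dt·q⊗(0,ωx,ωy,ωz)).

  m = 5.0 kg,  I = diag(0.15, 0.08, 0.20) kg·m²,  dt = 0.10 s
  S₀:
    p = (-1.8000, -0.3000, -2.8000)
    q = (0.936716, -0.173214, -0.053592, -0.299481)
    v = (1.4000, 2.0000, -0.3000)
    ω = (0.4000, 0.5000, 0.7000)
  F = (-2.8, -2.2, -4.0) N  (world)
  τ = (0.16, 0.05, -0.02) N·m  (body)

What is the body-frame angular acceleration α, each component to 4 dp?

α = (0.7867, 0.8000, -0.0300)

gyro term ω×Iω = (0.0420, -0.0140, -0.0140)
α = I⁻¹(τ − ω×Iω) = (0.7867, 0.8000, -0.0300)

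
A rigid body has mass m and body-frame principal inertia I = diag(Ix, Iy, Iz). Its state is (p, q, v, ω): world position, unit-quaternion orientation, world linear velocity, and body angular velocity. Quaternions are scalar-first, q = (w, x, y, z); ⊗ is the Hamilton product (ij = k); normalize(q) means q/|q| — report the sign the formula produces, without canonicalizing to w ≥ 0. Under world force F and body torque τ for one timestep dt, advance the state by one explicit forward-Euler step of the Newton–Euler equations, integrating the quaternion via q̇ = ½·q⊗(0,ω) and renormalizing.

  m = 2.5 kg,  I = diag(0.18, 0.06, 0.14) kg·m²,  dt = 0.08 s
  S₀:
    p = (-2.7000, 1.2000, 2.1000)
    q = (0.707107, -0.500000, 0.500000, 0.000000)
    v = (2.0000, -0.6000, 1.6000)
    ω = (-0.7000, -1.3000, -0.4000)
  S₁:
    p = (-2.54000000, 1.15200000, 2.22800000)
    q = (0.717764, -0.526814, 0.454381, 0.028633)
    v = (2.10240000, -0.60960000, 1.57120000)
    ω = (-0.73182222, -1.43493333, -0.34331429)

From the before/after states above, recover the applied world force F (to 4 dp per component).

F = (3.2000, -0.3000, -0.9000)

Δv = v₁−v₀ = (0.10240000, -0.00960000, -0.02880000)
F = m·Δv/dt = (3.2000, -0.3000, -0.9000)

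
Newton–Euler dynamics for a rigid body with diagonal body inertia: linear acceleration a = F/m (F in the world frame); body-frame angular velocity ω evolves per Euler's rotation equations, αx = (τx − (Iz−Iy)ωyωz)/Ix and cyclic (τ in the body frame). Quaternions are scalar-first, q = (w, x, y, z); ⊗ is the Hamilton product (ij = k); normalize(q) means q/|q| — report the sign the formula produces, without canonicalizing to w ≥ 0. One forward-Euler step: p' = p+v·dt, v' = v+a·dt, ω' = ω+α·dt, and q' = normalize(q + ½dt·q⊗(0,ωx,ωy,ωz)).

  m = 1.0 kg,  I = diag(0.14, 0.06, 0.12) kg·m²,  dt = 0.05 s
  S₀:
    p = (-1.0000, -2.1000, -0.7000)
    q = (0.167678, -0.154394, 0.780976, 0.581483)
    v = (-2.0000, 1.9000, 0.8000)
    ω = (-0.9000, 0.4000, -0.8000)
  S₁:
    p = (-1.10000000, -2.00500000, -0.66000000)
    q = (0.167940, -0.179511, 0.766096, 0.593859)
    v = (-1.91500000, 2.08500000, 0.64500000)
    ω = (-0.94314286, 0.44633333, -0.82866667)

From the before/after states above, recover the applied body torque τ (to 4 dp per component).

rate change Δω = (-0.04314286, 0.04633333, -0.02866667)
τ = I·(Δω/dt) + ω₀×(Iω₀) = (-0.1400, 0.0700, -0.0400)

τ = (-0.1400, 0.0700, -0.0400)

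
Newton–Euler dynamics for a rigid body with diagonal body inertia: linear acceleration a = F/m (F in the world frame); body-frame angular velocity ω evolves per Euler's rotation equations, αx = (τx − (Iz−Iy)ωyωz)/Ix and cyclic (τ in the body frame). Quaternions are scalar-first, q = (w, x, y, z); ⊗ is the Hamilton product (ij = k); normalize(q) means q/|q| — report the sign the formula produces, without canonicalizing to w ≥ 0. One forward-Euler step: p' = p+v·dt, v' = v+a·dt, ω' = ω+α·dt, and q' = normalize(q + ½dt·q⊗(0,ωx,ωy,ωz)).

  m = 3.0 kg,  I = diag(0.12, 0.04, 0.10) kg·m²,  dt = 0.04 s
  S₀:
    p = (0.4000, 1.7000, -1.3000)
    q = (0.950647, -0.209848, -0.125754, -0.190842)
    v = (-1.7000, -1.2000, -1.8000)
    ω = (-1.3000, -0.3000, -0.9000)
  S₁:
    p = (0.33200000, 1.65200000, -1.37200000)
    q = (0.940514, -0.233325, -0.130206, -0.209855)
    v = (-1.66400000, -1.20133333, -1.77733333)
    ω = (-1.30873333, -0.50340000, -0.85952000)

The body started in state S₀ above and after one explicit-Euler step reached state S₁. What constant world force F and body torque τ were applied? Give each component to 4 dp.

v₁ − v₀ = (0.03600000, -0.00133333, 0.02266667)
applied force F = (2.7000, -0.1000, 1.7000)
rate change Δω = (-0.00873333, -0.20340000, 0.04048000)
ω₀×(Iω₀) = (0.0162, 0.0234, -0.0312)
applied torque τ = (-0.0100, -0.1800, 0.0700)

F = (2.7000, -0.1000, 1.7000)
τ = (-0.0100, -0.1800, 0.0700)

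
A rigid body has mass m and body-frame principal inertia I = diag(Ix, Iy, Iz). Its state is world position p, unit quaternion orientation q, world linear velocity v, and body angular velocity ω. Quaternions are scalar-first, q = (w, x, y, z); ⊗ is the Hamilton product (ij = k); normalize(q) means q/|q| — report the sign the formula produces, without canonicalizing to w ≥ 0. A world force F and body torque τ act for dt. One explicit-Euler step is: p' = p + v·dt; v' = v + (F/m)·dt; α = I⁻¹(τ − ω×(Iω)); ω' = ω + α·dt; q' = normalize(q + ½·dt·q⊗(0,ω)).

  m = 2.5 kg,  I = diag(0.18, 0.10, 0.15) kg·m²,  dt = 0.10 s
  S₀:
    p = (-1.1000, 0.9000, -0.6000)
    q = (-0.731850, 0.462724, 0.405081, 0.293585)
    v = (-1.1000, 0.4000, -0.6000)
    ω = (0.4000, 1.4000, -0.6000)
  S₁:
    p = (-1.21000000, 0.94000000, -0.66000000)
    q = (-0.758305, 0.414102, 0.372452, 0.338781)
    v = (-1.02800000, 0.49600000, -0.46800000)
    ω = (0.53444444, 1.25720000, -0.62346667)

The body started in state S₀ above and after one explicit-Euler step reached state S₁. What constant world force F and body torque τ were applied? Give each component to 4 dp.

Δv = v₁−v₀ = (0.07200000, 0.09600000, 0.13200000)
F = m·Δv/dt = (1.8000, 2.4000, 3.3000)
ω₁ − ω₀ = (0.13444444, -0.14280000, -0.02346667)
gyro term ω₀×Iω₀ = (-0.0420, -0.0072, -0.0448)
I·α + gyro = (0.2000, -0.1500, -0.0800)

F = (1.8000, 2.4000, 3.3000)
τ = (0.2000, -0.1500, -0.0800)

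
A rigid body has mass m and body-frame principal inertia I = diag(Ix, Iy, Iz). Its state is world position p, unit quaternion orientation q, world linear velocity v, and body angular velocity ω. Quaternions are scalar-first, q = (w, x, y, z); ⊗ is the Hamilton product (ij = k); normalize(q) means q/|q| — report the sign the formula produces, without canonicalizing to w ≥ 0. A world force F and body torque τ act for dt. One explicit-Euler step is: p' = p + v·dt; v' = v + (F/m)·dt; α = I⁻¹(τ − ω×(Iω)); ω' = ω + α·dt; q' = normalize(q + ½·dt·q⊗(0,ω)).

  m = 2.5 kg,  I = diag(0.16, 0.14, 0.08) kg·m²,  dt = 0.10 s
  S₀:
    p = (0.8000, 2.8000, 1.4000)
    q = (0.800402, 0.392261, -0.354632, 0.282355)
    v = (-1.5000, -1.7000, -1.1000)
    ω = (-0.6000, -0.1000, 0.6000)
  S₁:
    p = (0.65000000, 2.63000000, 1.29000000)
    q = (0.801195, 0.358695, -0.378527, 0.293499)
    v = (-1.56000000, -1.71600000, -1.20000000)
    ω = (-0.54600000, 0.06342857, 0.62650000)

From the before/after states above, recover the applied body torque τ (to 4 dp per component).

τ = (0.0900, 0.2000, 0.0200)

Δω = ω₁−ω₀ = (0.05400000, 0.16342857, 0.02650000)
gyro term ω₀×Iω₀ = (0.0036, -0.0288, -0.0012)
τ = I·(Δω/dt) + ω₀×(Iω₀) = (0.0900, 0.2000, 0.0200)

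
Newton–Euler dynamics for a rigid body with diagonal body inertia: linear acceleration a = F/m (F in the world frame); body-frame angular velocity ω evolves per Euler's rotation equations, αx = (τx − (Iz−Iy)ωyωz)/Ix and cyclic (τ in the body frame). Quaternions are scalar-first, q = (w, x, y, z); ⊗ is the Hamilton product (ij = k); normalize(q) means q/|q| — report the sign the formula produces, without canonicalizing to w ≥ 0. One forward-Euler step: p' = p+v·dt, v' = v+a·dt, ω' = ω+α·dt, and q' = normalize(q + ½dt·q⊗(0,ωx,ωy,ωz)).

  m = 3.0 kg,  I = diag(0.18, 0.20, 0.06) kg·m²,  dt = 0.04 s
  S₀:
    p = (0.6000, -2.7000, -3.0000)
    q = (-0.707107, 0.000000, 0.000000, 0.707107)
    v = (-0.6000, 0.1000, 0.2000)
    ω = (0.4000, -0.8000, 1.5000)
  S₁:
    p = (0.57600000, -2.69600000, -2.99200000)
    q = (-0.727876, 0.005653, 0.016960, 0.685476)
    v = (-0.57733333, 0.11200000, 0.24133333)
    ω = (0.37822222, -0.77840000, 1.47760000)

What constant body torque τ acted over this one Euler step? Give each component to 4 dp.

Δω = ω₁−ω₀ = (-0.02177778, 0.02160000, -0.02240000)
I·α + gyro = (0.0700, 0.1800, -0.0400)

τ = (0.0700, 0.1800, -0.0400)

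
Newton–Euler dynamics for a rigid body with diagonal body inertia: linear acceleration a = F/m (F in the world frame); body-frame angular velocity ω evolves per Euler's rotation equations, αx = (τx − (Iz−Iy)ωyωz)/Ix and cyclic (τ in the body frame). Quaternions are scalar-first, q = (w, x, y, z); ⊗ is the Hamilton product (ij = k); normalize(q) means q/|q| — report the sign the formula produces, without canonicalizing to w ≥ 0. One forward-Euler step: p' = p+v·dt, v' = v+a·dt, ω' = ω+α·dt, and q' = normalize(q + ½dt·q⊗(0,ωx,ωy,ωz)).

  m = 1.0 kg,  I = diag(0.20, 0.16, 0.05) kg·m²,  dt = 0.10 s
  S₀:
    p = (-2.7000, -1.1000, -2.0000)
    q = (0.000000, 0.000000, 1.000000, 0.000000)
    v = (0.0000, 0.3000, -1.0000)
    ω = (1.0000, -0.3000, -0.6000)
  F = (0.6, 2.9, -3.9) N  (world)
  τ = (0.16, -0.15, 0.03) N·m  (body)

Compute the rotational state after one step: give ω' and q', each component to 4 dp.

ω' = (1.0899, -0.3375, -0.5640)
q' = (0.0150, -0.0299, 0.9982, -0.0499)

ω×(Iω) gyroscopic = (-0.0198, -0.0900, 0.0120)
α = I⁻¹(τ − ω×Iω) = (0.8990, -0.3750, 0.3600)
new body rate ω' = (1.0899, -0.3375, -0.5640)
2q̇ = q⊗(0,ω) = (0.3000000, -0.6000000, 0.0000000, -1.0000000)
q + ½dt·q⊗(0,ω), renormalized = (0.0150, -0.0299, 0.9982, -0.0499)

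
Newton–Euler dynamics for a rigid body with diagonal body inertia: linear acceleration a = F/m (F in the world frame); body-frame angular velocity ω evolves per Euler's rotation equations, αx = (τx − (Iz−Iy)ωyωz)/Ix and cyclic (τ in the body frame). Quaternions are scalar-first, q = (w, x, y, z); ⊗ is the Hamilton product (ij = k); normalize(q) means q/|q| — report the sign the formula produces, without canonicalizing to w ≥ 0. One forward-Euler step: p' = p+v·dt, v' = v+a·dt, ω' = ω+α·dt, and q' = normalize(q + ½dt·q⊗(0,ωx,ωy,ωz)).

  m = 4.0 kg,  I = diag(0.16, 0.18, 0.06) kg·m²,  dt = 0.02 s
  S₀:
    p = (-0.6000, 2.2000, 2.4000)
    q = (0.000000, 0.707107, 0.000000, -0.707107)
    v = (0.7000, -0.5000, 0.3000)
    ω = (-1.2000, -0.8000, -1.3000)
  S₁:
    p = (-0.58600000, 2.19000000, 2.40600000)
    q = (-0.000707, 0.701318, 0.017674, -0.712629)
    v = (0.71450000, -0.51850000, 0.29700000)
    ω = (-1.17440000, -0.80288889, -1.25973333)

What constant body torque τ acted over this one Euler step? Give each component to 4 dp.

Δω = ω₁−ω₀ = (0.02560000, -0.00288889, 0.04026667)
ω₀×(Iω₀) = (-0.1248, 0.1560, 0.0192)
applied torque τ = (0.0800, 0.1300, 0.1400)

τ = (0.0800, 0.1300, 0.1400)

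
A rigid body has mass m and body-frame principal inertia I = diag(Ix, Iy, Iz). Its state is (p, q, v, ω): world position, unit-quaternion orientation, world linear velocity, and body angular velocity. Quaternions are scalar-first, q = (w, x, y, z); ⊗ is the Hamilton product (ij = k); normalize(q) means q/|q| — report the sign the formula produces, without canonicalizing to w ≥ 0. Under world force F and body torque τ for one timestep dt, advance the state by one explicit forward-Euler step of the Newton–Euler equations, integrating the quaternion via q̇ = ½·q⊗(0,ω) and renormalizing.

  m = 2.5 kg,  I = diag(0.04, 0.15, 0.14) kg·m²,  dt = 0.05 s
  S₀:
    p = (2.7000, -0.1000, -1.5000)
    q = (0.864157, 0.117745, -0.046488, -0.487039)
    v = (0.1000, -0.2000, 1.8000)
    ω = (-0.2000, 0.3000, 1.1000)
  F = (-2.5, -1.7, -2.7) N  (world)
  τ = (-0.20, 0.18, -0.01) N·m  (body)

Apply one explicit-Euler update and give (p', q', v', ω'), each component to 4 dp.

p' = (2.7050, -0.1100, -1.4100)
q' = (0.8781, 0.1158, -0.0408, -0.4624)
v' = (0.0500, -0.2340, 1.7460)
ω' = (-0.4459, 0.3527, 1.0988)

p' = p + v·dt = (2.7050, -0.1100, -1.4100)
new velocity v' = (0.0500, -0.2340, 1.7460)
gyro term ω×Iω = (-0.0033, 0.0220, -0.0066)
α = I⁻¹(τ − ω×Iω) = (-4.9175, 1.0533, -0.0243)
new body rate ω' = (-0.4459, 0.3527, 1.0988)
2q̇ = q⊗(0,ω) = (0.5732383, -0.0778565, 0.2271354, 0.9765986)
q' = normalize(q + ½dt·q⊗(0,ω)) = (0.8781, 0.1158, -0.0408, -0.4624)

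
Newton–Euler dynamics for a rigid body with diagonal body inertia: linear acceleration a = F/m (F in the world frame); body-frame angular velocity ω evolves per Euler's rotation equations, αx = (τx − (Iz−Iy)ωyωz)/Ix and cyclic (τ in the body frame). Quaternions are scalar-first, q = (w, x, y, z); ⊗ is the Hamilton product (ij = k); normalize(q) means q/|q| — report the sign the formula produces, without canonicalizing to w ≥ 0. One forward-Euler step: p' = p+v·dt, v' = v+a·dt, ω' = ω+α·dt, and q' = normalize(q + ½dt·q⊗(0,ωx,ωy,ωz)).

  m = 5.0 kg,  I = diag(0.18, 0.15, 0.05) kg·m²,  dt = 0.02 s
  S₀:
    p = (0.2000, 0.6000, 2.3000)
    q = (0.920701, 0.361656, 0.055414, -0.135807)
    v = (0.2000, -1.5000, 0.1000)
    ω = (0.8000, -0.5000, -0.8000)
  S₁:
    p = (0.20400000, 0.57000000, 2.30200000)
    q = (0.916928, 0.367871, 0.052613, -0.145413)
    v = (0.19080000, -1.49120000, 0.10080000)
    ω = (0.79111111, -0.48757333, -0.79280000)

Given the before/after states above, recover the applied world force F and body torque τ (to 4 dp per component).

F = (-2.3000, 2.2000, 0.2000)
τ = (-0.1200, 0.0100, 0.0300)

velocity change Δv = (-0.00920000, 0.00880000, 0.00080000)
m·(v₁−v₀)/dt = (-2.3000, 2.2000, 0.2000)
rate change Δω = (-0.00888889, 0.01242667, 0.00720000)
precession coupling = (-0.0400, -0.0832, 0.0120)
I·α + gyro = (-0.1200, 0.0100, 0.0300)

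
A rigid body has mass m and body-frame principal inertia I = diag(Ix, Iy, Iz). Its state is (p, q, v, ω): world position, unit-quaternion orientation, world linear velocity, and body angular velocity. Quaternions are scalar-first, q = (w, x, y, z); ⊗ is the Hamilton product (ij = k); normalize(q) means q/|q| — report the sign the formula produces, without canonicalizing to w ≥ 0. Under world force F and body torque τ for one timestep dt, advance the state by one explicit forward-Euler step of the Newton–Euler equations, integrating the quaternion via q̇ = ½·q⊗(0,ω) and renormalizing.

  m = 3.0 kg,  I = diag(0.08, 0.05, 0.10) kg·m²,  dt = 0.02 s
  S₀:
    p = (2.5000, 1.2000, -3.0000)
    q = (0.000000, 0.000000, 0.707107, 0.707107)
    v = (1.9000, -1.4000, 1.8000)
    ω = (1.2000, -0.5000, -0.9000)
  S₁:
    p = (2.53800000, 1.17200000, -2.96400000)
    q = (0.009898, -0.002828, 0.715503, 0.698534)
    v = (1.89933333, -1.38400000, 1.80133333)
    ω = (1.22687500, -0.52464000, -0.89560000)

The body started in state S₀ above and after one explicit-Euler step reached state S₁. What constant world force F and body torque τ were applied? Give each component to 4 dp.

F = (-0.1000, 2.4000, 0.2000)
τ = (0.1300, -0.0400, 0.0400)

Δω = ω₁−ω₀ = (0.02687500, -0.02464000, 0.00440000)
precession coupling = (0.0225, 0.0216, 0.0180)
applied torque τ = (0.1300, -0.0400, 0.0400)
Δv = v₁−v₀ = (-0.00066667, 0.01600000, 0.00133333)
m·(v₁−v₀)/dt = (-0.1000, 2.4000, 0.2000)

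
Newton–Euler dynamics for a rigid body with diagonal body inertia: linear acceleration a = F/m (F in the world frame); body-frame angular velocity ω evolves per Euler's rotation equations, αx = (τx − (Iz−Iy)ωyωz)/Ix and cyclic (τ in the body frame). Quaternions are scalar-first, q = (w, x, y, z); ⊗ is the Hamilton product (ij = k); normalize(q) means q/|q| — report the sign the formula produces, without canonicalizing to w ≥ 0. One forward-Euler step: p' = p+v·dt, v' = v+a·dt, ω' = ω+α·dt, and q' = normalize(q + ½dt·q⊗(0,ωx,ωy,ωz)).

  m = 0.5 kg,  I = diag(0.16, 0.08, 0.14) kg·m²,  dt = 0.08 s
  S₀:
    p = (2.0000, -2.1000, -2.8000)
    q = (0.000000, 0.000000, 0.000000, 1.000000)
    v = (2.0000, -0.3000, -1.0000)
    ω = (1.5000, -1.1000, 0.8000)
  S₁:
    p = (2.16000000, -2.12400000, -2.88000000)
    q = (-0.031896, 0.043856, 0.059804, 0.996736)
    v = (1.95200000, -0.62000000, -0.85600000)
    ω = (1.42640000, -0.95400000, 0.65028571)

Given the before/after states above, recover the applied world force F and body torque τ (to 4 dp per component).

F = (-0.3000, -2.0000, 0.9000)
τ = (-0.2000, 0.1700, -0.1300)

ω₁ − ω₀ = (-0.07360000, 0.14600000, -0.14971429)
ω₀×(Iω₀) = (-0.0528, 0.0240, 0.1320)
τ = I·(Δω/dt) + ω₀×(Iω₀) = (-0.2000, 0.1700, -0.1300)
v₁ − v₀ = (-0.04800000, -0.32000000, 0.14400000)
applied force F = (-0.3000, -2.0000, 0.9000)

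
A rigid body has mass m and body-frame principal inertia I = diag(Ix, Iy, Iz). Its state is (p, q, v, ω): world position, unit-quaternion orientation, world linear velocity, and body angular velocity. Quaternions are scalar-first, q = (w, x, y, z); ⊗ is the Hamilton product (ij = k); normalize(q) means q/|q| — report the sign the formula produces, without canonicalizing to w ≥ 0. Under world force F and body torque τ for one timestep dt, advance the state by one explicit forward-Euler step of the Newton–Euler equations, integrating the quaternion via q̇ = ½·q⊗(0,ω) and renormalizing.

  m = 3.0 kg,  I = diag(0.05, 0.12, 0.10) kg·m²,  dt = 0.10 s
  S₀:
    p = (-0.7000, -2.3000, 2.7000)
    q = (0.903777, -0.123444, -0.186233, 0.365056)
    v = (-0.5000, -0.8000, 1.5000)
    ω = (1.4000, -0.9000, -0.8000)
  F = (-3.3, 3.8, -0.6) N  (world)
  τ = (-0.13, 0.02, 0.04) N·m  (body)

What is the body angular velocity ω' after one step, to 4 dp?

ω' = (1.1688, -0.9300, -0.6718)

precession coupling ω×(Iω) = (-0.0144, 0.0560, -0.0882)
α = I⁻¹(τ − ω×Iω) = (-2.3120, -0.3000, 1.2820)
new body rate ω' = (1.1688, -0.9300, -0.6718)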